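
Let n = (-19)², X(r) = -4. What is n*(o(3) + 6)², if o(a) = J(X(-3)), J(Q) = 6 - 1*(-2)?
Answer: 70756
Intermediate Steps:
J(Q) = 8 (J(Q) = 6 + 2 = 8)
o(a) = 8
n = 361
n*(o(3) + 6)² = 361*(8 + 6)² = 361*14² = 361*196 = 70756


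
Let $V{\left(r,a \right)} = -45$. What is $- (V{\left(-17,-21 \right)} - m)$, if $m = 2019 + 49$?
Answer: $2113$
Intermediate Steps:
$m = 2068$
$- (V{\left(-17,-21 \right)} - m) = - (-45 - 2068) = \left(-1\right) \left(-2113\right) = 2113$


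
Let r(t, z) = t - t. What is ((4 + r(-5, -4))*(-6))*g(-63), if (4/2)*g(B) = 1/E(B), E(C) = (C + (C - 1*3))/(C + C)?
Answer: -504/43 ≈ -11.721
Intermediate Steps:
r(t, z) = 0
E(C) = (-3 + 2*C)/(2*C) (E(C) = (C + (C - 3))/((2*C)) = (C + (-3 + C))*(1/(2*C)) = (-3 + 2*C)*(1/(2*C)) = (-3 + 2*C)/(2*C))
g(B) = B/(2*(-3/2 + B)) (g(B) = 1/(2*(((-3/2 + B)/B))) = (B/(-3/2 + B))/2 = B/(2*(-3/2 + B)))
((4 + r(-5, -4))*(-6))*g(-63) = ((4 + 0)*(-6))*(-63/(-3 + 2*(-63))) = (4*(-6))*(-63/(-3 - 126)) = -(-1512)/(-129) = -(-1512)*(-1)/129 = -24*21/43 = -504/43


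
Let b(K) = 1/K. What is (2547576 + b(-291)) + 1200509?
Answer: 1090692734/291 ≈ 3.7481e+6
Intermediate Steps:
(2547576 + b(-291)) + 1200509 = (2547576 + 1/(-291)) + 1200509 = (2547576 - 1/291) + 1200509 = 741344615/291 + 1200509 = 1090692734/291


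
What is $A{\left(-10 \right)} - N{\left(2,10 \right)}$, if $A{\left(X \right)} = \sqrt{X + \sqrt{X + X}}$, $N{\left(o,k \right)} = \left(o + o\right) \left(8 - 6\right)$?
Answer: $-8 + \sqrt{-10 + 2 i \sqrt{5}} \approx -7.3092 + 3.2369 i$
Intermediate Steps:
$N{\left(o,k \right)} = 4 o$ ($N{\left(o,k \right)} = 2 o 2 = 4 o$)
$A{\left(X \right)} = \sqrt{X + \sqrt{2} \sqrt{X}}$ ($A{\left(X \right)} = \sqrt{X + \sqrt{2 X}} = \sqrt{X + \sqrt{2} \sqrt{X}}$)
$A{\left(-10 \right)} - N{\left(2,10 \right)} = \sqrt{-10 + \sqrt{2} \sqrt{-10}} - 4 \cdot 2 = \sqrt{-10 + \sqrt{2} i \sqrt{10}} - 8 = \sqrt{-10 + 2 i \sqrt{5}} - 8 = -8 + \sqrt{-10 + 2 i \sqrt{5}}$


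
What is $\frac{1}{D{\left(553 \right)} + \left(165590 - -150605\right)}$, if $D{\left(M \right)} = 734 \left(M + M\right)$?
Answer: $\frac{1}{1127999} \approx 8.8653 \cdot 10^{-7}$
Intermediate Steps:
$D{\left(M \right)} = 1468 M$ ($D{\left(M \right)} = 734 \cdot 2 M = 1468 M$)
$\frac{1}{D{\left(553 \right)} + \left(165590 - -150605\right)} = \frac{1}{1468 \cdot 553 + \left(165590 - -150605\right)} = \frac{1}{811804 + \left(165590 + 150605\right)} = \frac{1}{811804 + 316195} = \frac{1}{1127999}$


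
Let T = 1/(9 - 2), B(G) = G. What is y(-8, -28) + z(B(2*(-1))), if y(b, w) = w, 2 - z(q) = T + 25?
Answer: -358/7 ≈ -51.143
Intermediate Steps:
T = 1/7 ≈ 0.14286
z(q) = -162/7 (z(q) = 2 - (1/7 + 25) = 2 - 1*176/7 = 2 - 176/7 = -162/7)
y(-8, -28) + z(B(2*(-1))) = -28 - 162/7 = -358/7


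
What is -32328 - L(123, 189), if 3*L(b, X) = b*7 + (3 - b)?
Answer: -32575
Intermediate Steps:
L(b, X) = 1 + 2*b (L(b, X) = (b*7 + (3 - b))/3 = (7*b + (3 - b))/3 = (3 + 6*b)/3 = 1 + 2*b)
-32328 - L(123, 189) = -32328 - (1 + 2*123) = -32328 - (1 + 246) = -32328 - 1*247 = -32328 - 247 = -32575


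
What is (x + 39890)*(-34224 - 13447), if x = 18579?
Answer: -2787275699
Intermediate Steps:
(x + 39890)*(-34224 - 13447) = (18579 + 39890)*(-34224 - 13447) = 58469*(-47671) = -2787275699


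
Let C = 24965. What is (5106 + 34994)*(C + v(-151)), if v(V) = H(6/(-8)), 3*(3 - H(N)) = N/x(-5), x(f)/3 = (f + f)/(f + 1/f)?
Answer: 3003655613/3 ≈ 1.0012e+9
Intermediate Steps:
x(f) = 6*f/(f + 1/f) (x(f) = 3*((f + f)/(f + 1/f)) = 3*((2*f)/(f + 1/f)) = 3*(2*f/(f + 1/f)) = 6*f/(f + 1/f))
H(N) = 3 - 13*N/225 (H(N) = 3 - N/(3*(6*(-5)²/(1 + (-5)²))) = 3 - N/(3*(6*25/(1 + 25))) = 3 - N/(3*(6*25/26)) = 3 - N/(3*(6*25*(1/26))) = 3 - N/(3*75/13) = 3 - N*13/(3*75) = 3 - 13*N/225)
v(V) = 913/300 (v(V) = 3 - 26/(75*(-8)) = 3 - 26*(-1)/(75*8) = 3 - 13/225*(-¾) = 3 + 13/300 = 913/300)
(5106 + 34994)*(C + v(-151)) = (5106 + 34994)*(24965 + 913/300) = 40100*(7490413/300) = 3003655613/3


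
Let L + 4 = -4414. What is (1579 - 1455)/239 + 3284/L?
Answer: -118522/527951 ≈ -0.22449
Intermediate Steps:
L = -4418 (L = -4 - 4414 = -4418)
(1579 - 1455)/239 + 3284/L = (1579 - 1455)/239 + 3284/(-4418) = 124*(1/239) + 3284*(-1/4418) = 124/239 - 1642/2209 = -118522/527951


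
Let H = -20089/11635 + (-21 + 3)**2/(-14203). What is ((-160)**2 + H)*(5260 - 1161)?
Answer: 17339424504517107/165251905 ≈ 1.0493e+8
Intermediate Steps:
H = -289093807/165251905 (H = -20089*1/11635 + (-18)**2*(-1/14203) = -20089/11635 + 324*(-1/14203) = -20089/11635 - 324/14203 = -289093807/165251905 ≈ -1.7494)
((-160)**2 + H)*(5260 - 1161) = ((-160)**2 - 289093807/165251905)*(5260 - 1161) = (25600 - 289093807/165251905)*4099 = (4230159674193/165251905)*4099 = 17339424504517107/165251905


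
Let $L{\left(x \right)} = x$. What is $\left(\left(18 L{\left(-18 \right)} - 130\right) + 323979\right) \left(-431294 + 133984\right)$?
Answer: $-96187217750$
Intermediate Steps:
$\left(\left(18 L{\left(-18 \right)} - 130\right) + 323979\right) \left(-431294 + 133984\right) = \left(\left(18 \left(-18\right) - 130\right) + 323979\right) \left(-431294 + 133984\right) = \left(\left(-324 - 130\right) + 323979\right) \left(-297310\right) = \left(-454 + 323979\right) \left(-297310\right) = 323525 \left(-297310\right) = -96187217750$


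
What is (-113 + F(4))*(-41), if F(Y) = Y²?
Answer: 3977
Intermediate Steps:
(-113 + F(4))*(-41) = (-113 + 4²)*(-41) = (-113 + 16)*(-41) = -97*(-41) = 3977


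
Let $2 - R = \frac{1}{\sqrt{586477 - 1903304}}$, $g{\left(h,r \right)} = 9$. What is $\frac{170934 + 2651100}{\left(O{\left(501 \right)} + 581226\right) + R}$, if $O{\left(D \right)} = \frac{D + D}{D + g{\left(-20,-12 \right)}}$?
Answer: $\frac{7802734256506316888205}{1607061770523865324534} - \frac{10194597825 i \sqrt{1316827}}{1607061770523865324534} \approx 4.8553 - 7.2795 \cdot 10^{-9} i$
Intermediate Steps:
$O{\left(D \right)} = \frac{2 D}{9 + D}$ ($O{\left(D \right)} = \frac{D + D}{D + 9} = \frac{2 D}{9 + D}$)
$R = 2 + \frac{i \sqrt{1316827}}{1316827}$ ($R = 2 - \frac{1}{\sqrt{586477 - 1903304}} = 2 - \frac{1}{\sqrt{-1316827}} = 2 - \frac{1}{i \sqrt{1316827}} = 2 - - \frac{i \sqrt{1316827}}{1316827} = 2 + \frac{i \sqrt{1316827}}{1316827} \approx 2.0 + 0.00087144 i$)
$\frac{170934 + 2651100}{\left(O{\left(501 \right)} + 581226\right) + R} = \frac{170934 + 2651100}{\left(2 \cdot 501 \frac{1}{9 + 501} + 581226\right) + \left(2 + \frac{i \sqrt{1316827}}{1316827}\right)} = \frac{2822034}{\left(2 \cdot 501 \cdot \frac{1}{510} + 581226\right) + \left(2 + \frac{i \sqrt{1316827}}{1316827}\right)} = \frac{2822034}{\left(\frac{167}{85} + 581226\right) + \left(2 + \frac{i \sqrt{1316827}}{1316827}\right)} = \frac{2822034}{\frac{49404377}{85} + \left(2 + \frac{i \sqrt{1316827}}{1316827}\right)} = \frac{2822034}{\frac{49404547}{85} + \frac{i \sqrt{1316827}}{1316827}}$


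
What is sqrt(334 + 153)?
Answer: sqrt(487) ≈ 22.068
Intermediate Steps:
sqrt(334 + 153) = sqrt(487)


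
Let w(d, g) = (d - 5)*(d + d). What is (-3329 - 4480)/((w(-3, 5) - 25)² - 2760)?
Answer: 7809/2231 ≈ 3.5002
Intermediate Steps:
w(d, g) = 2*d*(-5 + d) (w(d, g) = (-5 + d)*(2*d) = 2*d*(-5 + d))
(-3329 - 4480)/((w(-3, 5) - 25)² - 2760) = (-3329 - 4480)/((2*(-3)*(-5 - 3) - 25)² - 2760) = -7809/((2*(-3)*(-8) - 25)² - 2760) = -7809/((48 - 25)² - 2760) = -7809/(23² - 2760) = -7809/(529 - 2760) = -7809/(-2231) = -7809*(-1/2231) = 7809/2231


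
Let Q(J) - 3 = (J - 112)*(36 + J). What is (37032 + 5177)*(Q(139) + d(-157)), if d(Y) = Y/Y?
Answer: 199606361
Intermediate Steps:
Q(J) = 3 + (-112 + J)*(36 + J) (Q(J) = 3 + (J - 112)*(36 + J) = 3 + (-112 + J)*(36 + J))
d(Y) = 1
(37032 + 5177)*(Q(139) + d(-157)) = (37032 + 5177)*((-4029 + 139² - 76*139) + 1) = 42209*((-4029 + 19321 - 10564) + 1) = 42209*(4728 + 1) = 42209*4729 = 199606361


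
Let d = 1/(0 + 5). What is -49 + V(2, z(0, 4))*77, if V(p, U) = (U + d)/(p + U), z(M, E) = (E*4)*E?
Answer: 259/10 ≈ 25.900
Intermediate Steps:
d = 1/5 ≈ 0.20000
z(M, E) = 4*E**2 (z(M, E) = (4*E)*E = 4*E**2)
V(p, U) = (1/5 + U)/(U + p) (V(p, U) = (U + 1/5)/(p + U) = (1/5 + U)/(U + p))
-49 + V(2, z(0, 4))*77 = -49 + ((1/5 + 4*4**2)/(4*4**2 + 2))*77 = -49 + ((1/5 + 4*16)/(4*16 + 2))*77 = -49 + ((1/5 + 64)/(64 + 2))*77 = -49 + ((321/5)/66)*77 = -49 + ((1/66)*(321/5))*77 = -49 + (107/110)*77 = -49 + 749/10 = 259/10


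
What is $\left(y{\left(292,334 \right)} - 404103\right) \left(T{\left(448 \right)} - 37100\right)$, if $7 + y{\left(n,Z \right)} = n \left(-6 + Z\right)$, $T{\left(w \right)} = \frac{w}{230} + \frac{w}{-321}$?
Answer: $\frac{140757155150248}{12305} \approx 1.1439 \cdot 10^{10}$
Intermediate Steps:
$T{\left(w \right)} = \frac{91 w}{73830}$ ($T{\left(w \right)} = w \frac{1}{230} + w \left(- \frac{1}{321}\right) = \frac{w}{230} - \frac{w}{321} = \frac{91 w}{73830}$)
$y{\left(n,Z \right)} = -7 + n \left(-6 + Z\right)$
$\left(y{\left(292,334 \right)} - 404103\right) \left(T{\left(448 \right)} - 37100\right) = \left(\left(-7 - 1752 + 334 \cdot 292\right) - 404103\right) \left(\frac{91}{73830} \cdot 448 - 37100\right) = \left(\left(-7 - 1752 + 97528\right) - 404103\right) \left(\frac{20384}{36915} - 37100\right) = \left(95769 - 404103\right) \left(- \frac{1369526116}{36915}\right) = \left(-308334\right) \left(- \frac{1369526116}{36915}\right) = \frac{140757155150248}{12305}$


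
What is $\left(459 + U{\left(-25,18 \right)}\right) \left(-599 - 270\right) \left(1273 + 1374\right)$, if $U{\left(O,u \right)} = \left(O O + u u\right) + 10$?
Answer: $-3261744574$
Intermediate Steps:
$U{\left(O,u \right)} = 10 + O^{2} + u^{2}$ ($U{\left(O,u \right)} = \left(O^{2} + u^{2}\right) + 10 = 10 + O^{2} + u^{2}$)
$\left(459 + U{\left(-25,18 \right)}\right) \left(-599 - 270\right) \left(1273 + 1374\right) = \left(459 + \left(10 + \left(-25\right)^{2} + 18^{2}\right)\right) \left(-599 - 270\right) \left(1273 + 1374\right) = \left(459 + \left(10 + 625 + 324\right)\right) \left(-869\right) 2647 = \left(459 + 959\right) \left(-869\right) 2647 = 1418 \left(-869\right) 2647 = \left(-1232242\right) 2647 = -3261744574$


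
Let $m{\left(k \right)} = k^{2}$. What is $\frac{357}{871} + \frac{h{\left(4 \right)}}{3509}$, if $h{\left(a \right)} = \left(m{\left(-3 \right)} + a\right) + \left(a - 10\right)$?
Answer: $\frac{1258810}{3056339} \approx 0.41187$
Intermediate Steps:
$h{\left(a \right)} = -1 + 2 a$ ($h{\left(a \right)} = \left(\left(-3\right)^{2} + a\right) + \left(a - 10\right) = \left(9 + a\right) + \left(-10 + a\right) = -1 + 2 a$)
$\frac{357}{871} + \frac{h{\left(4 \right)}}{3509} = \frac{357}{871} + \frac{-1 + 2 \cdot 4}{3509} = 357 \cdot \frac{1}{871} + \left(-1 + 8\right) \frac{1}{3509} = \frac{357}{871} + 7 \cdot \frac{1}{3509} = \frac{357}{871} + \frac{7}{3509} = \frac{1258810}{3056339}$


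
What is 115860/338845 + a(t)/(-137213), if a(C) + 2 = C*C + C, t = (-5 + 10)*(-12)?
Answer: 2939732914/9298787797 ≈ 0.31614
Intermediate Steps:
t = -60 (t = 5*(-12) = -60)
a(C) = -2 + C + C² (a(C) = -2 + (C*C + C) = -2 + (C² + C) = -2 + (C + C²) = -2 + C + C²)
115860/338845 + a(t)/(-137213) = 115860/338845 + (-2 - 60 + (-60)²)/(-137213) = 115860*(1/338845) + (-2 - 60 + 3600)*(-1/137213) = 23172/67769 + 3538*(-1/137213) = 23172/67769 - 3538/137213 = 2939732914/9298787797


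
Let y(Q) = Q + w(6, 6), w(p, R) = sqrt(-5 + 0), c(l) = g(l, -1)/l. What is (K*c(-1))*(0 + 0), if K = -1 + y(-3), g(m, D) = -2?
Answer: 0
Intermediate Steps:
c(l) = -2/l
w(p, R) = I*sqrt(5) (w(p, R) = sqrt(-5) = I*sqrt(5))
y(Q) = Q + I*sqrt(5)
K = -4 + I*sqrt(5) (K = -1 + (-3 + I*sqrt(5)) = -4 + I*sqrt(5) ≈ -4.0 + 2.2361*I)
(K*c(-1))*(0 + 0) = ((-4 + I*sqrt(5))*(-2/(-1)))*(0 + 0) = ((-4 + I*sqrt(5))*(-2*(-1)))*0 = ((-4 + I*sqrt(5))*2)*0 = (-8 + 2*I*sqrt(5))*0 = 0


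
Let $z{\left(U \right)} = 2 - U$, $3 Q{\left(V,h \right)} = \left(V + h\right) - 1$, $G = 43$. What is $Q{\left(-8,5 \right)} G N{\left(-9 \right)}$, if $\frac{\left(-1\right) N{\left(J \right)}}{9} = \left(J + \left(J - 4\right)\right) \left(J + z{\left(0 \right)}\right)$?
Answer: $79464$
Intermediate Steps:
$Q{\left(V,h \right)} = - \frac{1}{3} + \frac{V}{3} + \frac{h}{3}$ ($Q{\left(V,h \right)} = \frac{\left(V + h\right) - 1}{3} = \frac{-1 + V + h}{3} = - \frac{1}{3} + \frac{V}{3} + \frac{h}{3}$)
$N{\left(J \right)} = - 9 \left(-4 + 2 J\right) \left(2 + J\right)$ ($N{\left(J \right)} = - 9 \left(J + \left(J - 4\right)\right) \left(J + \left(2 - 0\right)\right) = - 9 \left(J + \left(J - 4\right)\right) \left(J + \left(2 + 0\right)\right) = - 9 \left(J + \left(-4 + J\right)\right) \left(J + 2\right) = - 9 \left(-4 + 2 J\right) \left(2 + J\right)$)
$Q{\left(-8,5 \right)} G N{\left(-9 \right)} = \left(- \frac{1}{3} + \frac{1}{3} \left(-8\right) + \frac{1}{3} \cdot 5\right) 43 \left(72 - 18 \left(-9\right)^{2}\right) = \left(- \frac{1}{3} - \frac{8}{3} + \frac{5}{3}\right) 43 \left(72 - 1458\right) = \left(- \frac{4}{3}\right) 43 \left(72 - 1458\right) = \left(- \frac{172}{3}\right) \left(-1386\right) = 79464$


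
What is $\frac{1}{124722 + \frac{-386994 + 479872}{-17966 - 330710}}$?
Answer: $\frac{174338}{21743737597} \approx 8.0178 \cdot 10^{-6}$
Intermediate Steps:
$\frac{1}{124722 + \frac{-386994 + 479872}{-17966 - 330710}} = \frac{1}{124722 + \frac{92878}{-348676}} = \frac{1}{124722 + 92878 \left(- \frac{1}{348676}\right)} = \frac{1}{124722 - \frac{46439}{174338}} = \frac{1}{\frac{21743737597}{174338}} = \frac{174338}{21743737597}$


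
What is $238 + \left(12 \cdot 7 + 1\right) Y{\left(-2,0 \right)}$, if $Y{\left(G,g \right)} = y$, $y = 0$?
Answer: $238$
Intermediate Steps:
$Y{\left(G,g \right)} = 0$
$238 + \left(12 \cdot 7 + 1\right) Y{\left(-2,0 \right)} = 238 + \left(12 \cdot 7 + 1\right) 0 = 238 + \left(84 + 1\right) 0 = 238 + 85 \cdot 0 = 238 + 0 = 238$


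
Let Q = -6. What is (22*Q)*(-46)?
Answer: 6072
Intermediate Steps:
(22*Q)*(-46) = (22*(-6))*(-46) = -132*(-46) = 6072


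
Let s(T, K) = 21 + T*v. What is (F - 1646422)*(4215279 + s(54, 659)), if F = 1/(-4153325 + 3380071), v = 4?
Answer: -2683391762494292262/386627 ≈ -6.9405e+12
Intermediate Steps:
F = -1/773254 (F = 1/(-773254) = -1/773254 ≈ -1.2932e-6)
s(T, K) = 21 + 4*T (s(T, K) = 21 + T*4 = 21 + 4*T)
(F - 1646422)*(4215279 + s(54, 659)) = (-1/773254 - 1646422)*(4215279 + (21 + 4*54)) = -1273102397189*(4215279 + (21 + 216))/773254 = -1273102397189*(4215279 + 237)/773254 = -1273102397189/773254*4215516 = -2683391762494292262/386627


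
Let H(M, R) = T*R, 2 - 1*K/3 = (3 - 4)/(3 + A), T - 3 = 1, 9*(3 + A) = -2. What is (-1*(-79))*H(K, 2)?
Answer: 632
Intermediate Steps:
A = -29/9 (A = -3 + (1/9)*(-2) = -3 - 2/9 = -29/9 ≈ -3.2222)
T = 4 (T = 3 + 1 = 4)
K = -15/2 (K = 6 - 3*(3 - 4)/(3 - 29/9) = 6 - (-3)/(-2/9) = 6 - (-3)*(-9)/2 = 6 - 3*9/2 = 6 - 27/2 = -15/2 ≈ -7.5000)
H(M, R) = 4*R
(-1*(-79))*H(K, 2) = (-1*(-79))*(4*2) = 79*8 = 632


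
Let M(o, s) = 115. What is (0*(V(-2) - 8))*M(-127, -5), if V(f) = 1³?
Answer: 0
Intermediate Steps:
V(f) = 1
(0*(V(-2) - 8))*M(-127, -5) = (0*(1 - 8))*115 = (0*(-7))*115 = 0*115 = 0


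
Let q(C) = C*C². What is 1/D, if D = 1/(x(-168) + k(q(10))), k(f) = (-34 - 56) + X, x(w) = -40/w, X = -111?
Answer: -4216/21 ≈ -200.76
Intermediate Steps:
q(C) = C³
k(f) = -201 (k(f) = (-34 - 56) - 111 = -90 - 111 = -201)
D = -21/4216 (D = 1/(-40/(-168) - 201) = 1/(-40*(-1/168) - 201) = 1/(5/21 - 201) = 1/(-4216/21) = -21/4216 ≈ -0.0049810)
1/D = 1/(-21/4216) = -4216/21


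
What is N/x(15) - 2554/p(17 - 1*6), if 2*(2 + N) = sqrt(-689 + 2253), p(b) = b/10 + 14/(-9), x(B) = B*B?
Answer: 51718418/9225 + sqrt(391)/225 ≈ 5606.4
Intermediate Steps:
x(B) = B**2
p(b) = -14/9 + b/10 (p(b) = b*(1/10) + 14*(-1/9) = b/10 - 14/9 = -14/9 + b/10)
N = -2 + sqrt(391) (N = -2 + sqrt(-689 + 2253)/2 = -2 + sqrt(1564)/2 = -2 + (2*sqrt(391))/2 = -2 + sqrt(391) ≈ 17.774)
N/x(15) - 2554/p(17 - 1*6) = (-2 + sqrt(391))/(15**2) - 2554/(-14/9 + (17 - 1*6)/10) = (-2 + sqrt(391))/225 - 2554/(-14/9 + (17 - 6)/10) = (-2 + sqrt(391))*(1/225) - 2554/(-14/9 + (1/10)*11) = (-2/225 + sqrt(391)/225) - 2554/(-14/9 + 11/10) = (-2/225 + sqrt(391)/225) - 2554/(-41/90) = (-2/225 + sqrt(391)/225) - 2554*(-90/41) = (-2/225 + sqrt(391)/225) + 229860/41 = 51718418/9225 + sqrt(391)/225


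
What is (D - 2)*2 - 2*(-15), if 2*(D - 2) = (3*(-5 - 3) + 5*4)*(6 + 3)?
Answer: -6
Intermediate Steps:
D = -16 (D = 2 + ((3*(-5 - 3) + 5*4)*(6 + 3))/2 = 2 + ((3*(-8) + 20)*9)/2 = 2 + ((-24 + 20)*9)/2 = 2 + (-4*9)/2 = 2 + (1/2)*(-36) = 2 - 18 = -16)
(D - 2)*2 - 2*(-15) = (-16 - 2)*2 - 2*(-15) = -18*2 + 30 = -36 + 30 = -6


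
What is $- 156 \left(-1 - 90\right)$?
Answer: $14196$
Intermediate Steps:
$- 156 \left(-1 - 90\right) = \left(-156\right) \left(-91\right) = 14196$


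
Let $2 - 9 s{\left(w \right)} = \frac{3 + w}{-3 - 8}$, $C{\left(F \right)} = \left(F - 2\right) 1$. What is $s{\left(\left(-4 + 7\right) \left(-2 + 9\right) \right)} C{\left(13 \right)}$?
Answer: $\frac{46}{9} \approx 5.1111$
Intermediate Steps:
$C{\left(F \right)} = -2 + F$ ($C{\left(F \right)} = \left(-2 + F\right) 1 = -2 + F$)
$s{\left(w \right)} = \frac{25}{99} + \frac{w}{99}$ ($s{\left(w \right)} = \frac{2}{9} - \frac{\left(3 + w\right) \frac{1}{-3 - 8}}{9} = \frac{2}{9} - \frac{\left(3 + w\right) \frac{1}{-11}}{9} = \frac{2}{9} - \frac{\left(3 + w\right) \left(- \frac{1}{11}\right)}{9} = \frac{2}{9} - \frac{- \frac{3}{11} - \frac{w}{11}}{9} = \frac{2}{9} + \left(\frac{1}{33} + \frac{w}{99}\right) = \frac{25}{99} + \frac{w}{99}$)
$s{\left(\left(-4 + 7\right) \left(-2 + 9\right) \right)} C{\left(13 \right)} = \left(\frac{25}{99} + \frac{\left(-4 + 7\right) \left(-2 + 9\right)}{99}\right) \left(-2 + 13\right) = \left(\frac{25}{99} + \frac{3 \cdot 7}{99}\right) 11 = \left(\frac{25}{99} + \frac{1}{99} \cdot 21\right) 11 = \left(\frac{25}{99} + \frac{7}{33}\right) 11 = \frac{46}{99} \cdot 11 = \frac{46}{9}$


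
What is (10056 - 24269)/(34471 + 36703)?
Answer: -14213/71174 ≈ -0.19969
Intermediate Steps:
(10056 - 24269)/(34471 + 36703) = -14213/71174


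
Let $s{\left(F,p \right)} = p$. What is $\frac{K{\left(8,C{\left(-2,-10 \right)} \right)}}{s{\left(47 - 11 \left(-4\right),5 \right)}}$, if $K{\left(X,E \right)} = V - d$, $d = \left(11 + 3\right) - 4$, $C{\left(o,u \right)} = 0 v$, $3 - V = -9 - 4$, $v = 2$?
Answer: $\frac{6}{5} \approx 1.2$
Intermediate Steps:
$V = 16$ ($V = 3 - \left(-9 - 4\right) = 3 - -13 = 3 + 13 = 16$)
$C{\left(o,u \right)} = 0$ ($C{\left(o,u \right)} = 0 \cdot 2 = 0$)
$d = 10$ ($d = 14 - 4 = 10$)
$K{\left(X,E \right)} = 6$ ($K{\left(X,E \right)} = 16 - 10 = 6$)
$\frac{K{\left(8,C{\left(-2,-10 \right)} \right)}}{s{\left(47 - 11 \left(-4\right),5 \right)}} = \frac{6}{5}$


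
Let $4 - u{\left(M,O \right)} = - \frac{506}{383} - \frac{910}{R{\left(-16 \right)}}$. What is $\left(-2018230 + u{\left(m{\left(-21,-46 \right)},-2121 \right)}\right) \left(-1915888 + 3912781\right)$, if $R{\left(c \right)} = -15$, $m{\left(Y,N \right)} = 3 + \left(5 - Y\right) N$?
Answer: $- \frac{1543604853452922}{383} \approx -4.0303 \cdot 10^{12}$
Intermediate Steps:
$m{\left(Y,N \right)} = 3 + N \left(5 - Y\right)$
$u{\left(M,O \right)} = - \frac{63592}{1149}$ ($u{\left(M,O \right)} = 4 - \left(- \frac{506}{383} - \frac{910}{-15}\right) = 4 - \left(\left(-506\right) \frac{1}{383} - - \frac{182}{3}\right) = 4 - \left(- \frac{506}{383} + \frac{182}{3}\right) = 4 - \frac{68188}{1149} = - \frac{63592}{1149}$)
$\left(-2018230 + u{\left(m{\left(-21,-46 \right)},-2121 \right)}\right) \left(-1915888 + 3912781\right) = \left(-2018230 - \frac{63592}{1149}\right) \left(-1915888 + 3912781\right) = \left(- \frac{2319009862}{1149}\right) 1996893 = - \frac{1543604853452922}{383}$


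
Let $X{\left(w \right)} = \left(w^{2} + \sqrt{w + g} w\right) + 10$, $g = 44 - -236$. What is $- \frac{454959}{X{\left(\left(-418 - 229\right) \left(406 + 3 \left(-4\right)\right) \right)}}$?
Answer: $- \frac{14782342826656953}{2111415552647307306334} - \frac{57988619181 i \sqrt{254638}}{2111415552647307306334} \approx -7.0012 \cdot 10^{-6} - 1.3859 \cdot 10^{-8} i$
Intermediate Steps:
$g = 280$ ($g = 44 + 236 = 280$)
$X{\left(w \right)} = 10 + w^{2} + w \sqrt{280 + w}$ ($X{\left(w \right)} = \left(w^{2} + \sqrt{w + 280} w\right) + 10 = \left(w^{2} + \sqrt{280 + w} w\right) + 10 = \left(w^{2} + w \sqrt{280 + w}\right) + 10 = 10 + w^{2} + w \sqrt{280 + w}$)
$- \frac{454959}{X{\left(\left(-418 - 229\right) \left(406 + 3 \left(-4\right)\right) \right)}} = - \frac{454959}{10 + \left(\left(-418 - 229\right) \left(406 + 3 \left(-4\right)\right)\right)^{2} + \left(-418 - 229\right) \left(406 + 3 \left(-4\right)\right) \sqrt{280 + \left(-418 - 229\right) \left(406 + 3 \left(-4\right)\right)}} = - \frac{454959}{10 + \left(- 647 \left(406 - 12\right)\right)^{2} + - 647 \left(406 - 12\right) \sqrt{280 - 647 \left(406 - 12\right)}} = - \frac{454959}{10 + \left(\left(-647\right) 394\right)^{2} + \left(-647\right) 394 \sqrt{280 - 254918}} = - \frac{454959}{10 + \left(-254918\right)^{2} - 254918 \sqrt{280 - 254918}} = - \frac{454959}{10 + 64983186724 - 254918 \sqrt{-254638}} = - \frac{454959}{10 + 64983186724 - 254918 i \sqrt{254638}} = - \frac{454959}{64983186734 - 254918 i \sqrt{254638}}$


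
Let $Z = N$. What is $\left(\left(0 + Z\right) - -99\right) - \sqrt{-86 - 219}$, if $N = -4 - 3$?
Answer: $92 - i \sqrt{305} \approx 92.0 - 17.464 i$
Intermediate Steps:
$N = -7$
$Z = -7$
$\left(\left(0 + Z\right) - -99\right) - \sqrt{-86 - 219} = \left(\left(0 - 7\right) - -99\right) - \sqrt{-86 - 219} = \left(-7 + 99\right) - \sqrt{-305} = 92 - i \sqrt{305}$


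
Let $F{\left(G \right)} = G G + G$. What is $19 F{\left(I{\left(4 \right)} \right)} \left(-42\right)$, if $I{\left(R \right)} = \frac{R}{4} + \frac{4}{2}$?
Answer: $-9576$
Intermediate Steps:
$I{\left(R \right)} = 2 + \frac{R}{4}$ ($I{\left(R \right)} = R \frac{1}{4} + 4 \cdot \frac{1}{2} = \frac{R}{4} + 2 = 2 + \frac{R}{4}$)
$F{\left(G \right)} = G + G^{2}$ ($F{\left(G \right)} = G^{2} + G = G + G^{2}$)
$19 F{\left(I{\left(4 \right)} \right)} \left(-42\right) = 19 \left(2 + \frac{1}{4} \cdot 4\right) \left(1 + \left(2 + \frac{1}{4} \cdot 4\right)\right) \left(-42\right) = 19 \left(2 + 1\right) \left(1 + \left(2 + 1\right)\right) \left(-42\right) = 19 \cdot 3 \left(1 + 3\right) \left(-42\right) = 19 \cdot 3 \cdot 4 \left(-42\right) = 19 \cdot 12 \left(-42\right) = 228 \left(-42\right) = -9576$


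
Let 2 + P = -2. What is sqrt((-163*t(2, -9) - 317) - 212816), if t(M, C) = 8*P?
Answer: I*sqrt(207917) ≈ 455.98*I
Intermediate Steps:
P = -4 (P = -2 - 2 = -4)
t(M, C) = -32 (t(M, C) = 8*(-4) = -32)
sqrt((-163*t(2, -9) - 317) - 212816) = sqrt((-163*(-32) - 317) - 212816) = sqrt((5216 - 317) - 212816) = sqrt(4899 - 212816) = sqrt(-207917) = I*sqrt(207917)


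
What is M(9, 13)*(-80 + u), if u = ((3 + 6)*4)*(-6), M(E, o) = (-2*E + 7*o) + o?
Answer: -25456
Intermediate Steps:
M(E, o) = -2*E + 8*o
u = -216 (u = (9*4)*(-6) = 36*(-6) = -216)
M(9, 13)*(-80 + u) = (-2*9 + 8*13)*(-80 - 216) = (-18 + 104)*(-296) = 86*(-296) = -25456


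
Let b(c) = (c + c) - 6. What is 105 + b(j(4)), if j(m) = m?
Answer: 107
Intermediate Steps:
b(c) = -6 + 2*c (b(c) = 2*c - 6 = -6 + 2*c)
105 + b(j(4)) = 105 + (-6 + 2*4) = 105 + (-6 + 8) = 105 + 2 = 107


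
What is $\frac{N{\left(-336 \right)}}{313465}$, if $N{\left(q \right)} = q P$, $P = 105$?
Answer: $- \frac{7056}{62693} \approx -0.11255$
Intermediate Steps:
$N{\left(q \right)} = 105 q$ ($N{\left(q \right)} = q 105 = 105 q$)
$\frac{N{\left(-336 \right)}}{313465} = \frac{105 \left(-336\right)}{313465} = \left(-35280\right) \frac{1}{313465} = - \frac{7056}{62693}$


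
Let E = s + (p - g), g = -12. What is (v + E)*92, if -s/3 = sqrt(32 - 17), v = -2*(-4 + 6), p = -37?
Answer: -2668 - 276*sqrt(15) ≈ -3736.9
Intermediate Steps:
v = -4 (v = -2*2 = -4)
s = -3*sqrt(15) (s = -3*sqrt(32 - 17) = -3*sqrt(15) ≈ -11.619)
E = -25 - 3*sqrt(15) (E = -3*sqrt(15) + (-37 - 1*(-12)) = -3*sqrt(15) + (-37 + 12) = -3*sqrt(15) - 25 = -25 - 3*sqrt(15) ≈ -36.619)
(v + E)*92 = (-4 + (-25 - 3*sqrt(15)))*92 = (-29 - 3*sqrt(15))*92 = -2668 - 276*sqrt(15)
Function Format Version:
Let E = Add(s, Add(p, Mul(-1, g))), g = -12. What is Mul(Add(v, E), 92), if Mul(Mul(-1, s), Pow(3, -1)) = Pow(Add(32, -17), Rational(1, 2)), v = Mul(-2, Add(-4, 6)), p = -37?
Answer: Add(-2668, Mul(-276, Pow(15, Rational(1, 2)))) ≈ -3736.9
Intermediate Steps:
v = -4 (v = Mul(-2, 2) = -4)
s = Mul(-3, Pow(15, Rational(1, 2))) (s = Mul(-3, Pow(Add(32, -17), Rational(1, 2))) = Mul(-3, Pow(15, Rational(1, 2))) ≈ -11.619)
E = Add(-25, Mul(-3, Pow(15, Rational(1, 2)))) (E = Add(Mul(-3, Pow(15, Rational(1, 2))), Add(-37, Mul(-1, -12))) = Add(Mul(-3, Pow(15, Rational(1, 2))), Add(-37, 12)) = Add(Mul(-3, Pow(15, Rational(1, 2))), -25) = Add(-25, Mul(-3, Pow(15, Rational(1, 2)))) ≈ -36.619)
Mul(Add(v, E), 92) = Mul(Add(-4, Add(-25, Mul(-3, Pow(15, Rational(1, 2))))), 92) = Mul(Add(-29, Mul(-3, Pow(15, Rational(1, 2)))), 92) = Add(-2668, Mul(-276, Pow(15, Rational(1, 2))))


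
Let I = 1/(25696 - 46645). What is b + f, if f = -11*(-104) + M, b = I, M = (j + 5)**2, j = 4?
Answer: 25662524/20949 ≈ 1225.0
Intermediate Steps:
I = -1/20949 (I = 1/(-20949) = -1/20949 ≈ -4.7735e-5)
M = 81 (M = (4 + 5)**2 = 9**2 = 81)
b = -1/20949 ≈ -4.7735e-5
f = 1225 (f = -11*(-104) + 81 = 1144 + 81 = 1225)
b + f = -1/20949 + 1225 = 25662524/20949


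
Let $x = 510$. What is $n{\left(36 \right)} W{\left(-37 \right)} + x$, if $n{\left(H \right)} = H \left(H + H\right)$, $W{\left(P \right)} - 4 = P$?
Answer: $-85026$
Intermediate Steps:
$W{\left(P \right)} = 4 + P$
$n{\left(H \right)} = 2 H^{2}$ ($n{\left(H \right)} = H 2 H = 2 H^{2}$)
$n{\left(36 \right)} W{\left(-37 \right)} + x = 2 \cdot 36^{2} \left(4 - 37\right) + 510 = 2 \cdot 1296 \left(-33\right) + 510 = 2592 \left(-33\right) + 510 = -85536 + 510 = -85026$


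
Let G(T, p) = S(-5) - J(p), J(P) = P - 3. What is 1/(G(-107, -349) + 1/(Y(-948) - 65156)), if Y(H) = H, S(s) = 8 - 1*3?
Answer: 66104/23599127 ≈ 0.0028011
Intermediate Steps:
S(s) = 5 (S(s) = 8 - 3 = 5)
J(P) = -3 + P
G(T, p) = 8 - p (G(T, p) = 5 - (-3 + p) = 5 + (3 - p) = 8 - p)
1/(G(-107, -349) + 1/(Y(-948) - 65156)) = 1/((8 - 1*(-349)) + 1/(-948 - 65156)) = 1/((8 + 349) + 1/(-66104)) = 1/(357 - 1/66104) = 1/(23599127/66104) = 66104/23599127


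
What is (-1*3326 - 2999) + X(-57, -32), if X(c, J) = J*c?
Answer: -4501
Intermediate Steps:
(-1*3326 - 2999) + X(-57, -32) = (-1*3326 - 2999) - 32*(-57) = (-3326 - 2999) + 1824 = -6325 + 1824 = -4501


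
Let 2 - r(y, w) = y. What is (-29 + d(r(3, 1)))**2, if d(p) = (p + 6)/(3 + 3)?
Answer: 28561/36 ≈ 793.36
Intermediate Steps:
r(y, w) = 2 - y
d(p) = 1 + p/6 (d(p) = (6 + p)/6 = (6 + p)*(1/6) = 1 + p/6)
(-29 + d(r(3, 1)))**2 = (-29 + (1 + (2 - 1*3)/6))**2 = (-29 + (1 + (2 - 3)/6))**2 = (-29 + (1 + (1/6)*(-1)))**2 = (-29 + (1 - 1/6))**2 = (-29 + 5/6)**2 = (-169/6)**2 = 28561/36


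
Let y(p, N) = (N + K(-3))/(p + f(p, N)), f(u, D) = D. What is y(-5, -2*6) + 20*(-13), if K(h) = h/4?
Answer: -1037/4 ≈ -259.25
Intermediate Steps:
K(h) = h/4 (K(h) = h*(¼) = h/4)
y(p, N) = (-¾ + N)/(N + p) (y(p, N) = (N + (¼)*(-3))/(p + N) = (N - ¾)/(N + p) = (-¾ + N)/(N + p))
y(-5, -2*6) + 20*(-13) = (-¾ - 2*6)/(-2*6 - 5) + 20*(-13) = (-¾ - 12)/(-12 - 5) - 260 = -51/4/(-17) - 260 = -1/17*(-51/4) - 260 = ¾ - 260 = -1037/4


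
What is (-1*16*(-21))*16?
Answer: 5376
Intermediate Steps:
(-1*16*(-21))*16 = -16*(-21)*16 = 336*16 = 5376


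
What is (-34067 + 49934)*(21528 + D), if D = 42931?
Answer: 1022770953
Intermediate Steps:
(-34067 + 49934)*(21528 + D) = (-34067 + 49934)*(21528 + 42931) = 15867*64459 = 1022770953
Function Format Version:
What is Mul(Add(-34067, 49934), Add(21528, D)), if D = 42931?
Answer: 1022770953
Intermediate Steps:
Mul(Add(-34067, 49934), Add(21528, D)) = Mul(Add(-34067, 49934), Add(21528, 42931)) = Mul(15867, 64459) = 1022770953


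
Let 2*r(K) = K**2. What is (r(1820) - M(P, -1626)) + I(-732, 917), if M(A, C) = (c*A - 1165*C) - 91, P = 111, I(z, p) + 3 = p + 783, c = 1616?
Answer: -415678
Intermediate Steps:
I(z, p) = 780 + p (I(z, p) = -3 + (p + 783) = -3 + (783 + p) = 780 + p)
r(K) = K**2/2
M(A, C) = -91 - 1165*C + 1616*A (M(A, C) = (1616*A - 1165*C) - 91 = (-1165*C + 1616*A) - 91 = -91 - 1165*C + 1616*A)
(r(1820) - M(P, -1626)) + I(-732, 917) = ((1/2)*1820**2 - (-91 - 1165*(-1626) + 1616*111)) + (780 + 917) = ((1/2)*3312400 - (-91 + 1894290 + 179376)) + 1697 = (1656200 - 1*2073575) + 1697 = (1656200 - 2073575) + 1697 = -417375 + 1697 = -415678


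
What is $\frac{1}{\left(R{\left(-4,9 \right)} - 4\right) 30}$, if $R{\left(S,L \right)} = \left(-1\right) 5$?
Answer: $- \frac{1}{270} \approx -0.0037037$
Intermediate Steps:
$R{\left(S,L \right)} = -5$
$\frac{1}{\left(R{\left(-4,9 \right)} - 4\right) 30} = \frac{1}{\left(-5 - 4\right) 30} = \frac{1}{\left(-9\right) 30} = \frac{1}{-270} = - \frac{1}{270}$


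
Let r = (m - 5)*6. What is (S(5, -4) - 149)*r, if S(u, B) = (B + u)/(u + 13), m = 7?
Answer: -5362/3 ≈ -1787.3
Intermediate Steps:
S(u, B) = (B + u)/(13 + u)
r = 12 (r = (7 - 5)*6 = 2*6 = 12)
(S(5, -4) - 149)*r = ((-4 + 5)/(13 + 5) - 149)*12 = (1/18 - 149)*12 = -2681/18*12 = -5362/3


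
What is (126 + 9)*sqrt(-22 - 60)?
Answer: 135*I*sqrt(82) ≈ 1222.5*I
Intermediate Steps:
(126 + 9)*sqrt(-22 - 60) = 135*sqrt(-82) = 135*(I*sqrt(82)) = 135*I*sqrt(82)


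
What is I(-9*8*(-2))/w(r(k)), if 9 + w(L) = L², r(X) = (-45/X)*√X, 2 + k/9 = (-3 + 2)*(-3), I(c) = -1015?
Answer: -1015/216 ≈ -4.6991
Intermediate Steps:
k = 9 (k = -18 + 9*((-3 + 2)*(-3)) = -18 + 9*(-1*(-3)) = -18 + 9*3 = -18 + 27 = 9)
r(X) = -45/√X
w(L) = -9 + L²
I(-9*8*(-2))/w(r(k)) = -1015/(-9 + (-45/√9)²) = -1015/(-9 + (-45*⅓)²) = -1015/(-9 + (-15)²) = -1015/(-9 + 225) = -1015/216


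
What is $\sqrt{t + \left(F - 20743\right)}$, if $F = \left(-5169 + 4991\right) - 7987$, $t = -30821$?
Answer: $i \sqrt{59729} \approx 244.4 i$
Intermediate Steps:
$F = -8165$ ($F = -178 - 7987 = -8165$)
$\sqrt{t + \left(F - 20743\right)} = \sqrt{-30821 - 28908} = \sqrt{-59729} = i \sqrt{59729}$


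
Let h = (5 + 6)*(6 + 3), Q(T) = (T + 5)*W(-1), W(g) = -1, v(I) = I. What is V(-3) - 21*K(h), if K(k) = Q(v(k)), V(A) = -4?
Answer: 2180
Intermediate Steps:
Q(T) = -5 - T (Q(T) = (T + 5)*(-1) = (5 + T)*(-1) = -5 - T)
h = 99 (h = 11*9 = 99)
K(k) = -5 - k
V(-3) - 21*K(h) = -4 - 21*(-5 - 1*99) = -4 - 21*(-5 - 99) = -4 - 21*(-104) = -4 + 2184 = 2180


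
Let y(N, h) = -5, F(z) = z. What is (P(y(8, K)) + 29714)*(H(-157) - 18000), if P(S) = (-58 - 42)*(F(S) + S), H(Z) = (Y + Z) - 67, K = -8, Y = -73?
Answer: -561974058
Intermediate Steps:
H(Z) = -140 + Z (H(Z) = (-73 + Z) - 67 = -140 + Z)
P(S) = -200*S (P(S) = (-58 - 42)*(S + S) = -200*S)
(P(y(8, K)) + 29714)*(H(-157) - 18000) = (-200*(-5) + 29714)*((-140 - 157) - 18000) = (1000 + 29714)*(-297 - 18000) = 30714*(-18297) = -561974058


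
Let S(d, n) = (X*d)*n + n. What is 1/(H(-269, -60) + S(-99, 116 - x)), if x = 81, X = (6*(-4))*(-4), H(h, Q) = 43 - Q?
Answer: -1/332502 ≈ -3.0075e-6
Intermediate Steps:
X = 96 (X = -24*(-4) = 96)
S(d, n) = n + 96*d*n (S(d, n) = (96*d)*n + n = 96*d*n + n = n + 96*d*n)
1/(H(-269, -60) + S(-99, 116 - x)) = 1/((43 - 1*(-60)) + (116 - 1*81)*(1 + 96*(-99))) = 1/((43 + 60) + (116 - 81)*(1 - 9504)) = 1/(103 + 35*(-9503)) = 1/(103 - 332605) = 1/(-332502) = -1/332502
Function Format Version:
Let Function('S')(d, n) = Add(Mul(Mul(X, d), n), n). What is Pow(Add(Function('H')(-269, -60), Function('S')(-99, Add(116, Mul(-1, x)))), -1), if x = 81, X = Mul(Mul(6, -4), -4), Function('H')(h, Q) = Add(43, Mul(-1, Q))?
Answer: Rational(-1, 332502) ≈ -3.0075e-6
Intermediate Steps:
X = 96 (X = Mul(-24, -4) = 96)
Function('S')(d, n) = Add(n, Mul(96, d, n)) (Function('S')(d, n) = Add(Mul(Mul(96, d), n), n) = Add(Mul(96, d, n), n) = Add(n, Mul(96, d, n)))
Pow(Add(Function('H')(-269, -60), Function('S')(-99, Add(116, Mul(-1, x)))), -1) = Pow(Add(Add(43, Mul(-1, -60)), Mul(Add(116, Mul(-1, 81)), Add(1, Mul(96, -99)))), -1) = Pow(Add(Add(43, 60), Mul(Add(116, -81), Add(1, -9504))), -1) = Pow(Add(103, Mul(35, -9503)), -1) = Pow(Add(103, -332605), -1) = Pow(-332502, -1) = Rational(-1, 332502)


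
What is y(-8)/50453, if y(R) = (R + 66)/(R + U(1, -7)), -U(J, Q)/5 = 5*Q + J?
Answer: 29/4086693 ≈ 7.0962e-6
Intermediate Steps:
U(J, Q) = -25*Q - 5*J (U(J, Q) = -5*(5*Q + J) = -5*(J + 5*Q) = -25*Q - 5*J)
y(R) = (66 + R)/(170 + R) (y(R) = (R + 66)/(R + (-25*(-7) - 5*1)) = (66 + R)/(R + (175 - 5)) = (66 + R)/(R + 170) = (66 + R)/(170 + R))
y(-8)/50453 = ((66 - 8)/(170 - 8))/50453 = (58/162)*(1/50453) = ((1/162)*58)*(1/50453) = (29/81)*(1/50453) = 29/4086693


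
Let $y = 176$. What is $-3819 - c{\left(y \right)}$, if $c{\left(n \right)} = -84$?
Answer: $-3735$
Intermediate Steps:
$-3819 - c{\left(y \right)} = -3819 - -84 = -3819 + 84 = -3735$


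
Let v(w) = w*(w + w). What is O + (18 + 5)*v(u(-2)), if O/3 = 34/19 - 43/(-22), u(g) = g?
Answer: 81607/418 ≈ 195.23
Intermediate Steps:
v(w) = 2*w² (v(w) = w*(2*w) = 2*w²)
O = 4695/418 (O = 3*(34/19 - 43/(-22)) = 3*(34*(1/19) - 43*(-1/22)) = 3*(34/19 + 43/22) = 3*(1565/418) = 4695/418 ≈ 11.232)
O + (18 + 5)*v(u(-2)) = 4695/418 + (18 + 5)*(2*(-2)²) = 4695/418 + 23*(2*4) = 4695/418 + 23*8 = 4695/418 + 184 = 81607/418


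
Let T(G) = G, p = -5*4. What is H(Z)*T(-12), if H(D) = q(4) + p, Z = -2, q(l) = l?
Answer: 192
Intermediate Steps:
p = -20
H(D) = -16 (H(D) = 4 - 20 = -16)
H(Z)*T(-12) = -16*(-12) = 192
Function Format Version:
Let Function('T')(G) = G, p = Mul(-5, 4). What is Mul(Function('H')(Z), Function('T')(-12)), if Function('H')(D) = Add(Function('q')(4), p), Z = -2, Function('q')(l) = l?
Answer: 192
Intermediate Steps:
p = -20
Function('H')(D) = -16 (Function('H')(D) = Add(4, -20) = -16)
Mul(Function('H')(Z), Function('T')(-12)) = Mul(-16, -12) = 192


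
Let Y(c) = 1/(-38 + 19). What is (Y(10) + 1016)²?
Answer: 372605809/361 ≈ 1.0321e+6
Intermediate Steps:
Y(c) = -1/19 (Y(c) = 1/(-19) = -1/19)
(Y(10) + 1016)² = (-1/19 + 1016)² = (19303/19)² = 372605809/361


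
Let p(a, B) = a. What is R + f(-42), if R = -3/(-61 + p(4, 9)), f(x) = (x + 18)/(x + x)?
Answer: 45/133 ≈ 0.33835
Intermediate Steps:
f(x) = (18 + x)/(2*x) (f(x) = (18 + x)/((2*x)) = (18 + x)*(1/(2*x)) = (18 + x)/(2*x))
R = 1/19 (R = -3/(-61 + 4) = -3/(-57) = -1/57*(-3) = 1/19 ≈ 0.052632)
R + f(-42) = 1/19 + (1/2)*(18 - 42)/(-42) = 1/19 + (1/2)*(-1/42)*(-24) = 1/19 + 2/7 = 45/133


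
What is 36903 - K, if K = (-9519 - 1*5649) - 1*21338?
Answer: 73409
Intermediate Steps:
K = -36506 (K = (-9519 - 5649) - 21338 = -15168 - 21338 = -36506)
36903 - K = 36903 - 1*(-36506) = 36903 + 36506 = 73409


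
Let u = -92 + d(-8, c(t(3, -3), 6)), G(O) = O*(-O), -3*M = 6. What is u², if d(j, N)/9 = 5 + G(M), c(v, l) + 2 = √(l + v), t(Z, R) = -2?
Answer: 6889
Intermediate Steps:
M = -2 (M = -⅓*6 = -2)
G(O) = -O²
c(v, l) = -2 + √(l + v)
d(j, N) = 9 (d(j, N) = 9*(5 - 1*(-2)²) = 9*(5 - 1*4) = 9*(5 - 4) = 9*1 = 9)
u = -83 (u = -92 + 9 = -83)
u² = (-83)² = 6889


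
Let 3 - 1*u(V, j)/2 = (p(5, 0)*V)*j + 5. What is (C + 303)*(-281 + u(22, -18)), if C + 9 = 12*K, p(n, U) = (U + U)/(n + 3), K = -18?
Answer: -22230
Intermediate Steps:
p(n, U) = 2*U/(3 + n) (p(n, U) = (2*U)/(3 + n) = 2*U/(3 + n))
u(V, j) = -4 (u(V, j) = 6 - 2*(((2*0/(3 + 5))*V)*j + 5) = 6 - 2*(((2*0/8)*V)*j + 5) = 6 - 2*(((2*0*(⅛))*V)*j + 5) = 6 - 2*((0*V)*j + 5) = 6 - 2*(0*j + 5) = 6 - 2*(0 + 5) = 6 - 2*5 = 6 - 10 = -4)
C = -225 (C = -9 + 12*(-18) = -9 - 216 = -225)
(C + 303)*(-281 + u(22, -18)) = (-225 + 303)*(-281 - 4) = 78*(-285) = -22230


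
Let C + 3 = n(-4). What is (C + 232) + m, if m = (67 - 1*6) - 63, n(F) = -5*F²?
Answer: 147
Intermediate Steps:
m = -2 (m = (67 - 6) - 63 = 61 - 63 = -2)
C = -83 (C = -3 - 5*(-4)² = -3 - 5*16 = -3 - 80 = -83)
(C + 232) + m = (-83 + 232) - 2 = 149 - 2 = 147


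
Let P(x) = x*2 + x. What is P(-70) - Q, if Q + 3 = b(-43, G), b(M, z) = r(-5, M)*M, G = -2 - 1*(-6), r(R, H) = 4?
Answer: -35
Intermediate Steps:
G = 4 (G = -2 + 6 = 4)
P(x) = 3*x (P(x) = 2*x + x = 3*x)
b(M, z) = 4*M
Q = -175 (Q = -3 + 4*(-43) = -3 - 172 = -175)
P(-70) - Q = 3*(-70) - 1*(-175) = -210 + 175 = -35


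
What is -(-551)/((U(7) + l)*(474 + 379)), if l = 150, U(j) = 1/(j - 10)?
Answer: 1653/382997 ≈ 0.0043160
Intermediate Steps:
U(j) = 1/(-10 + j)
-(-551)/((U(7) + l)*(474 + 379)) = -(-551)/((1/(-10 + 7) + 150)*(474 + 379)) = -(-551)/((1/(-3) + 150)*853) = -(-551)/((-1/3 + 150)*853) = -(-551)/((449/3)*853) = -(-551)/382997/3 = -(-551)*3/382997 = -1*(-1653/382997) = 1653/382997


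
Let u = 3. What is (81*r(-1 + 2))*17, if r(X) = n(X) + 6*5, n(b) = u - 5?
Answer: 38556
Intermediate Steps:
n(b) = -2 (n(b) = 3 - 5 = -2)
r(X) = 28 (r(X) = -2 + 6*5 = -2 + 30 = 28)
(81*r(-1 + 2))*17 = (81*28)*17 = 2268*17 = 38556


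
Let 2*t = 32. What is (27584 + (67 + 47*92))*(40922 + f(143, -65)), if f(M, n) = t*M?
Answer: 1381639750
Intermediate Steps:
t = 16 (t = (1/2)*32 = 16)
f(M, n) = 16*M
(27584 + (67 + 47*92))*(40922 + f(143, -65)) = (27584 + (67 + 47*92))*(40922 + 16*143) = (27584 + (67 + 4324))*(40922 + 2288) = (27584 + 4391)*43210 = 31975*43210 = 1381639750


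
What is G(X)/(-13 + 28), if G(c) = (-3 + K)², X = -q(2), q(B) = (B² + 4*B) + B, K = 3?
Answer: 0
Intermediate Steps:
q(B) = B² + 5*B
X = -14 (X = -2*(5 + 2) = -2*7 = -1*14 = -14)
G(c) = 0 (G(c) = (-3 + 3)² = 0² = 0)
G(X)/(-13 + 28) = 0/(-13 + 28) = 0/15 = (1/15)*0 = 0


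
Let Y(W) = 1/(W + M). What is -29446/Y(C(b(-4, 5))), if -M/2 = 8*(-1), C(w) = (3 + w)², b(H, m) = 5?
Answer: -2355680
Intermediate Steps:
M = 16 (M = -16*(-1) = -2*(-8) = 16)
Y(W) = 1/(16 + W) (Y(W) = 1/(W + 16) = 1/(16 + W))
-29446/Y(C(b(-4, 5))) = -(471136 + 29446*(3 + 5)²) = -29446/(1/(16 + 8²)) = -29446/(1/(16 + 64)) = -29446/(1/80) = -29446/1/80 = -29446*80 = -2355680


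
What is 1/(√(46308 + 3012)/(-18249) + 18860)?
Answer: 34893724327/658095640806946 + 6083*√1370/6580956408069460 ≈ 5.3022e-5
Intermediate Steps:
1/(√(46308 + 3012)/(-18249) + 18860) = 1/(√49320*(-1/18249) + 18860) = 1/((6*√1370)*(-1/18249) + 18860) = 1/(-2*√1370/6083 + 18860) = 1/(18860 - 2*√1370/6083)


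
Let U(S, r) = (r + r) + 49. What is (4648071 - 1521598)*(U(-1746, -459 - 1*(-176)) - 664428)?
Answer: -2078932588985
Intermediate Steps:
U(S, r) = 49 + 2*r (U(S, r) = 2*r + 49 = 49 + 2*r)
(4648071 - 1521598)*(U(-1746, -459 - 1*(-176)) - 664428) = (4648071 - 1521598)*((49 + 2*(-459 - 1*(-176))) - 664428) = 3126473*((49 + 2*(-459 + 176)) - 664428) = 3126473*((49 + 2*(-283)) - 664428) = 3126473*((49 - 566) - 664428) = 3126473*(-517 - 664428) = 3126473*(-664945) = -2078932588985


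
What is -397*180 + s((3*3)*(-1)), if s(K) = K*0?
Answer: -71460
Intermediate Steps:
s(K) = 0
-397*180 + s((3*3)*(-1)) = -397*180 + 0 = -71460 + 0 = -71460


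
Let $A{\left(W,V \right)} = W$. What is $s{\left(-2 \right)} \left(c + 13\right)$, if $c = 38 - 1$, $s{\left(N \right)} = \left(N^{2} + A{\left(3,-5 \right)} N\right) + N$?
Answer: $-200$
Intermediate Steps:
$s{\left(N \right)} = N^{2} + 4 N$ ($s{\left(N \right)} = \left(N^{2} + 3 N\right) + N = N^{2} + 4 N$)
$c = 37$ ($c = 38 - 1 = 37$)
$s{\left(-2 \right)} \left(c + 13\right) = - 2 \left(4 - 2\right) \left(37 + 13\right) = \left(-2\right) 2 \cdot 50 = \left(-4\right) 50 = -200$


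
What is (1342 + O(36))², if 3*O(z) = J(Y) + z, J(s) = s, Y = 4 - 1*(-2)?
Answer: 1838736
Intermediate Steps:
Y = 6 (Y = 4 + 2 = 6)
O(z) = 2 + z/3 (O(z) = (6 + z)/3 = 2 + z/3)
(1342 + O(36))² = (1342 + (2 + (⅓)*36))² = (1342 + (2 + 12))² = (1342 + 14)² = 1356² = 1838736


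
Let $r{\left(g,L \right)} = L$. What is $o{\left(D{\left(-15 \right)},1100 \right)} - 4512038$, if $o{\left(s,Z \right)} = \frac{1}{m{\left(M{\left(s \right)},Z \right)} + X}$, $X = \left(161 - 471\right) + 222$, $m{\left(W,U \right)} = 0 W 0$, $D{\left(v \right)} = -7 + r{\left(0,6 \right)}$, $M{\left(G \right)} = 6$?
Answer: $- \frac{397059345}{88} \approx -4.512 \cdot 10^{6}$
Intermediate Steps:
$D{\left(v \right)} = -1$ ($D{\left(v \right)} = -7 + 6 = -1$)
$m{\left(W,U \right)} = 0$ ($m{\left(W,U \right)} = 0 \cdot 0 = 0$)
$X = -88$ ($X = -310 + 222 = -88$)
$o{\left(s,Z \right)} = - \frac{1}{88}$ ($o{\left(s,Z \right)} = \frac{1}{0 - 88} = \frac{1}{-88} = - \frac{1}{88}$)
$o{\left(D{\left(-15 \right)},1100 \right)} - 4512038 = - \frac{1}{88} - 4512038 = - \frac{397059345}{88}$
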